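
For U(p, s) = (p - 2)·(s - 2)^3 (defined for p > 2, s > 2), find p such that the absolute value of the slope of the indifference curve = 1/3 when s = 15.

MU_p = (s−2)^3, MU_s = 3·(p−2)·(s−2)^2.
MRS = (1/3)·(s−2)/(p−2).
Substitute s = 15: MRS = (13/3)/(p − 2). Setting this equal to 1/3 gives p − 2 = (13/3)/(1/3) = 13, so p = 15.

p = 15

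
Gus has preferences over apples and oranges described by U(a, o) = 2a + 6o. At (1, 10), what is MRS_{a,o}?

MU_a = 2, MU_o = 6, so MRS = 2/6 = 1/3 at every bundle.
At (1, 10): MRS = 1/3.
So at (1, 10) the consumer would give up 1/3 units of o for one more unit of a.

MRS = 1/3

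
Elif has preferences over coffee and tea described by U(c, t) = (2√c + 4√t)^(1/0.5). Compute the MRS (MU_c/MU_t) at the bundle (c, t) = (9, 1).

MRS = 1/6

For CES with ρ = 0.5, MRS = (2/4)·√(t/c).
At (9, 1): MRS = 1/6.
The indifference curve has slope −1/6 at this bundle.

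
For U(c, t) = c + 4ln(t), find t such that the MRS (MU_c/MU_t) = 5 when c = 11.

MU_c = 1, MU_t = 4/t.
MRS = 1 ÷ (4/t).
MRS depends only on t: 0.25·t = 5 ⇒ t = 5/0.25 = 20.

t = 20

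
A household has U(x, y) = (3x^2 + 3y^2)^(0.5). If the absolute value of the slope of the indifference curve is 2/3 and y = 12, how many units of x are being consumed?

x = 8

For CES with ρ = 2, MRS = (y/x)^(-1).
Setting (12/x)^(-1) = 2/3 gives 12/x = 1.5 and x = 8.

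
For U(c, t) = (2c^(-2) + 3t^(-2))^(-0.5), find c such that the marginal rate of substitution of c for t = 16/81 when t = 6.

c = 9

For CES with ρ = -2, MRS = (2/3)·(t/c)^3.
Setting (2/3)·(6/c)^3 = 16/81 gives (6/c)^3 = 8/27, so 6/c = 2/3 and c = 9.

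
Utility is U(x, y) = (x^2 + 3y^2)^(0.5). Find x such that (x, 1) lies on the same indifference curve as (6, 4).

U depends on (x, y) only through S = x^2 + 3y^2, so equal utility means equal S. At (6, 4): S = 84.
With y = 1: 3·1^2 = 3, so x^2 = 84 − 3 = 81.
Hence x = √81 = 9.
Check: U(9, 1) = 9.1652.

x = 9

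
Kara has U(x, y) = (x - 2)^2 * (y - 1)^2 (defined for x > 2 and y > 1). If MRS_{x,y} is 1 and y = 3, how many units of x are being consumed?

MU_x = 2·(x−2)·(y−1)^2, MU_y = 2·(x−2)^2·(y−1).
MRS = (y−1)/(x−2).
Substitute y = 3: MRS = 2/(x − 2). Setting this equal to 1 gives x − 2 = 2/1 = 2, so x = 4.

x = 4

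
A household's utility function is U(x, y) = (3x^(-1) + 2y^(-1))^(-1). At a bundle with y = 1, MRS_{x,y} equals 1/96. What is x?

For CES with ρ = -1, MRS = (3/2)·(y/x)^2.
Setting (3/2)·(1/x)^2 = 1/96 gives (1/x)^2 = 1/144, so 1/x = 1/12 and x = 12.

x = 12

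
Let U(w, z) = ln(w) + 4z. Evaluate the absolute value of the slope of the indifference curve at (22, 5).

MU_w = 1/w, MU_z = 4.
MRS = 1/w ÷ 4.
At (22, 5): MRS = 1/88.
The indifference curve has slope −1/88 at this bundle.

MRS = 1/88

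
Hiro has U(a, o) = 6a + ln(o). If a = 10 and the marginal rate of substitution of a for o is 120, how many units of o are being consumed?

o = 20

MU_a = 6, MU_o = 1/o.
MRS = 6 ÷ (1/o).
MRS depends only on o: 6·o = 120 ⇒ o = 120/6 = 20.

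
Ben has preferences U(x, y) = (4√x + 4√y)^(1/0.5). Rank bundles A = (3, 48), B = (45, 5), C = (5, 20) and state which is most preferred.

Evaluate utility at each bundle:
U(A) = 1200.000.
U(B) = 1280.000.
U(C) = 720.000.
Highest utility is B, so B ≻ A ≻ C.

Bundle B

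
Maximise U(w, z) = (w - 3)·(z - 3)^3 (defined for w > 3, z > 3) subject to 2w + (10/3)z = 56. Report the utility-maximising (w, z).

MU_w = (z−3)^3, MU_z = 3·(w−3)·(z−3)^2.
MRS = (1/3)·(z−3)/(w−3).
Tangency: set MRS = p_w/p_z = 2/(10/3) = 0.6.
So (1/3)·(z − 3)/(w − 3) = 0.6, i.e. (z − 3) = 1.8·(w − 3).
Rewrite the budget in excess-of-subsistence terms: 2·(w − 3) + (10/3)·(z − 3) = 56 − 2·3 − (10/3)·3 = 40.
Substituting, 8·(w − 3) = 40, so w − 3 = 5 and w* = 8.
Then z − 3 = 1.8·5 = 9, so z* = 12.

w* = 8, z* = 12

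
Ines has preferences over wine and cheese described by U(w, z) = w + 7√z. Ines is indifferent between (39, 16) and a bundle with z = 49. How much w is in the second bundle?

U(39, 16) = 67.
Set U(w, 49) = 67 and solve.
With z = 49: √49 = 7, so w = 67 − 7·7 = 18.
Check: U(18, 49) = 67.

w = 18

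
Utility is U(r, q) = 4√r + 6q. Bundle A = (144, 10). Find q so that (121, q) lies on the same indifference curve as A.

U(144, 10) = 108.
Set U(121, q) = 108 and solve.
With r = 121: √121 = 11, so 6q = 108 − 4·11 = 64 and q = 32/3.
Check: U(121, 32/3) = 108.

q = 32/3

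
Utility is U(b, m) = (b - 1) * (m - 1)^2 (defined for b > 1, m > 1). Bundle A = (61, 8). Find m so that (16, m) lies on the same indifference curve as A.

m = 15

U(61, 8) = 2940.
Set U(16, m) = 2940 and solve.
With b = 16: (16 − 1) = 15, so (m − 1)^2 = 2940/15 = 196.
Taking the square root (with m > 1): m − 1 = 14, so m = 15.
Check: U(16, 15) = 2940.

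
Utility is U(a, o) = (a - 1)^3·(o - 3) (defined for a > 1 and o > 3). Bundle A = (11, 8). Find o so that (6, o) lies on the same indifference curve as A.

U(11, 8) = 5000.
Set U(6, o) = 5000 and solve.
With a = 6: (6 − 1)^3 = 125, so (o − 3) = 5000/125 = 40.
So o = 3 + 40 = 43.
Check: U(6, 43) = 5000.

o = 43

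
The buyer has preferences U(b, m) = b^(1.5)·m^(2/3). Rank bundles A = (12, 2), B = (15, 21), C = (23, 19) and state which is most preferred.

Evaluate utility at each bundle:
U(A) = 65.987.
U(B) = 442.198.
U(C) = 785.406.
Highest utility is C, so C ≻ B ≻ A.

Bundle C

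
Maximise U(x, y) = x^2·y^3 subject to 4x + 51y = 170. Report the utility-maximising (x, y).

x* = 17, y* = 2

MU_x = 2·x·y^3 and MU_y = 3·x^2·y^2.
MRS = MU_x/MU_y = (2/3)·y/x.
Tangency: set MRS = p_x/p_y = 4/51.
So (2/3)·y/x = 4/51, i.e. y = (2/17)·x.
Substitute into the budget 4·x + 51·y = 170: 10·x = 170, so x* = 17.
Then y* = (2/17)·17 = 2.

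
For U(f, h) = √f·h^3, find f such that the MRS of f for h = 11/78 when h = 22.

MU_f = 0.5·f^(-0.5)·h^3 and MU_h = 3·√f·h^2.
MRS = MU_f/MU_h = (1/6)·h/f.
Substitute h = 22: MRS = (11/3)/f. Setting (11/3)/f = 11/78 gives f = (11/3)/(11/78) = 26.

f = 26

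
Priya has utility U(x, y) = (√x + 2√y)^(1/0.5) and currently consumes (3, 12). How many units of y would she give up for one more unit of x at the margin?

MRS = 1

For CES with ρ = 0.5, MRS = (1/2)·√(y/x).
At (3, 12): MRS = 1.
That is, one extra unit of x is worth 1 units of y at the margin.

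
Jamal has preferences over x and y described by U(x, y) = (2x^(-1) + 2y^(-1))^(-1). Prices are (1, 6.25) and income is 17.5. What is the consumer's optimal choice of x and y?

x* = 5, y* = 2

For CES with ρ = -1, MRS = (y/x)^2.
Tangency: set MRS = p_x/p_y = 1/6.25 = 4/25.
So (y/x)^2 = 4/25; taking the square root, y/x = 0.4, i.e. y = 0.4·x.
Substitute into the budget 1·x + 6.25·y = 17.5: 3.5·x = 17.5, so x* = 5 and y* = 0.4·5 = 2.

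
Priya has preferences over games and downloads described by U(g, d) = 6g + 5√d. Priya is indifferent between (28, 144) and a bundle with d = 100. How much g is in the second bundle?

g = 89/3

U(28, 144) = 228.
Set U(g, 100) = 228 and solve.
With d = 100: √100 = 10, so 6g = 228 − 5·10 = 178 and g = 89/3.
Check: U(89/3, 100) = 228.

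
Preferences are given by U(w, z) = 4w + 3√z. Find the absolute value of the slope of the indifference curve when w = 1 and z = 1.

MU_w = 4, MU_z = 3/(2√z).
MRS = 4 ÷ (3/(2√z)).
At (1, 1): MRS = 8/3.
The indifference curve has slope −8/3 at this bundle.

MRS = 8/3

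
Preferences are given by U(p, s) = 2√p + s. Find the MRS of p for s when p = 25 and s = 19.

MU_p = 2/(2√p), MU_s = 1.
MRS = 2/(2√p) ÷ 1.
At (25, 19): MRS = 0.2.
So at (25, 19) the consumer would give up 0.2 units of s for one more unit of p.

MRS = 0.2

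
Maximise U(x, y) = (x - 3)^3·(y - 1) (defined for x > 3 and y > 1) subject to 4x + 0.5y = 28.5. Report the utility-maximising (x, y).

MU_x = 3·(x−3)^2·(y−1), MU_y = (x−3)^3.
MRS = (3/1)·(y−1)/(x−3).
Tangency: set MRS = p_x/p_y = 4/0.5 = 8.
So (3/1)·(y − 1)/(x − 3) = 8, i.e. (y − 1) = (8/3)·(x − 3).
Rewrite the budget in excess-of-subsistence terms: 4·(x − 3) + 0.5·(y − 1) = 28.5 − 4·3 − 0.5·1 = 16.
Substituting, (16/3)·(x − 3) = 16, so x − 3 = 3 and x* = 6.
Then y − 1 = (8/3)·3 = 8, so y* = 9.

x* = 6, y* = 9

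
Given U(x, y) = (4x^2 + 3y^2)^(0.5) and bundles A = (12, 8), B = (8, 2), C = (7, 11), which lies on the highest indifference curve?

Bundle A

Evaluate utility at each bundle:
U(A) = 27.713.
U(B) = 16.371.
U(C) = 23.643.
Highest utility is A, so A ≻ C ≻ B.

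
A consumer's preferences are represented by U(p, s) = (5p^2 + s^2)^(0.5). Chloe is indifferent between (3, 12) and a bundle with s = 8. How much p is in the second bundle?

U depends on (p, s) only through S = 5p^2 + s^2, so equal utility means equal S. At (3, 12): S = 189.
With s = 8: 8^2 = 64, so 5p^2 = 189 − 64 = 125, i.e. p^2 = 25.
Hence p = √25 = 5.
Check: U(5, 8) = 13.7477.

p = 5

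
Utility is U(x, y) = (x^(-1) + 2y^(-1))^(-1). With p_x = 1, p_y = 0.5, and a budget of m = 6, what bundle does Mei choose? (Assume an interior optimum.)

For CES with ρ = -1, MRS = (1/2)·(y/x)^2.
Tangency: set MRS = p_x/p_y = 1/0.5 = 2.
So (y/x)^2 = 4; taking the square root, y/x = 2, i.e. y = 2·x.
Substitute into the budget 1·x + 0.5·y = 6: 2·x = 6, so x* = 3 and y* = 2·3 = 6.

x* = 3, y* = 6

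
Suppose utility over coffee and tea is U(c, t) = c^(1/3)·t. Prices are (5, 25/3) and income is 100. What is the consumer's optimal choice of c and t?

MU_c = 1/3·c^(-2/3)·t and MU_t = c^(1/3).
MRS = MU_c/MU_t = (1/3)·t/c.
Tangency: set MRS = p_c/p_t = 5/(25/3) = 0.6.
So (1/3)·t/c = 0.6, i.e. t = 1.8·c.
Substitute into the budget 5·c + (25/3)·t = 100: 20·c = 100, so c* = 5.
Then t* = 1.8·5 = 9.

c* = 5, t* = 9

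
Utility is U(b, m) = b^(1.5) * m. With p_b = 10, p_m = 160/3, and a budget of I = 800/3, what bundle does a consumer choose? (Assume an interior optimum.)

MU_b = 1.5·√b·m and MU_m = b^(1.5).
MRS = MU_b/MU_m = (1.5)·m/b.
Tangency: set MRS = p_b/p_m = 10/(160/3) = 3/16.
So (1.5)·m/b = 3/16, i.e. m = 0.125·b.
Substitute into the budget 10·b + (160/3)·m = 800/3: (50/3)·b = 800/3, so b* = 16.
Then m* = 0.125·16 = 2.

b* = 16, m* = 2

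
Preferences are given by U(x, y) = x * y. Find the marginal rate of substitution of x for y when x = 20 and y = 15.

MU_x = y and MU_y = x.
MRS = MU_x/MU_y = y/x.
At (20, 15): MRS = 0.75.
So at (20, 15) the consumer would give up 0.75 units of y for one more unit of x.

MRS = 0.75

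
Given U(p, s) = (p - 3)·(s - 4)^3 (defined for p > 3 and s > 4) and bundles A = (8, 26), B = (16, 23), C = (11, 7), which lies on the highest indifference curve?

Bundle B

Evaluate utility at each bundle:
U(A) = 53240.
U(B) = 89167.
U(C) = 216.
Highest utility is B, so B ≻ A ≻ C.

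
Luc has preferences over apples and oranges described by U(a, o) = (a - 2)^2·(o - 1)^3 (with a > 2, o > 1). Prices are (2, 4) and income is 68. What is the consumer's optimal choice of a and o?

a* = 14, o* = 10

MU_a = 2·(a−2)·(o−1)^3, MU_o = 3·(a−2)^2·(o−1)^2.
MRS = (2/3)·(o−1)/(a−2).
Tangency: set MRS = p_a/p_o = 2/4 = 0.5.
So (2/3)·(o − 1)/(a − 2) = 0.5, i.e. (o − 1) = 0.75·(a − 2).
Rewrite the budget in excess-of-subsistence terms: 2·(a − 2) + 4·(o − 1) = 68 − 2·2 − 4·1 = 60.
Substituting, 5·(a − 2) = 60, so a − 2 = 12 and a* = 14.
Then o − 1 = 0.75·12 = 9, so o* = 10.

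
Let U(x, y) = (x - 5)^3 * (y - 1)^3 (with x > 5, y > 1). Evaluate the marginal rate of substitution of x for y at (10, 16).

MRS = 3

MU_x = 3·(x−5)^2·(y−1)^3, MU_y = 3·(x−5)^3·(y−1)^2.
MRS = (y−1)/(x−5).
At (10, 16): MRS = 3.
That is, one extra unit of x is worth 3 units of y at the margin.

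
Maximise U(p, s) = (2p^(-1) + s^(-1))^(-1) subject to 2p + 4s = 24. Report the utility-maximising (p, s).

p* = 6, s* = 3

For CES with ρ = -1, MRS = (2/1)·(s/p)^2.
Tangency: set MRS = p_p/p_s = 2/4 = 0.5.
So (s/p)^2 = 0.25; taking the square root, s/p = 0.5, i.e. s = 0.5·p.
Substitute into the budget 2·p + 4·s = 24: 4·p = 24, so p* = 6 and s* = 0.5·6 = 3.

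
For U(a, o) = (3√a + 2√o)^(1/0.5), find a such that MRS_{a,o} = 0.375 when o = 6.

For CES with ρ = 0.5, MRS = (3/2)·√(o/a).
Setting (3/2)·√(6/a) = 0.375 gives √(6/a) = 0.25, so 6/a = 1/16 and a = 96.

a = 96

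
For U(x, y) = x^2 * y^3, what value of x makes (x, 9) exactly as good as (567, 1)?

U(567, 1) = 321489.
Set U(x, 9) = 321489 and solve.
With y = 9: 9^3 = 729, so x^2 = 321489/729 = 441; taking the square root, x = 21.
Check: U(21, 9) = 321489.

x = 21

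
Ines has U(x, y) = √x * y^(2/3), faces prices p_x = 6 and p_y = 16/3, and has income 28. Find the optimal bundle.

x* = 2, y* = 3

MU_x = 0.5·x^(-0.5)·y^(2/3) and MU_y = 2/3·√x·y^(-1/3).
MRS = MU_x/MU_y = (0.75)·y/x.
Tangency: set MRS = p_x/p_y = 6/(16/3) = 1.125.
So (0.75)·y/x = 1.125, i.e. y = 1.5·x.
Substitute into the budget 6·x + (16/3)·y = 28: 14·x = 28, so x* = 2.
Then y* = 1.5·2 = 3.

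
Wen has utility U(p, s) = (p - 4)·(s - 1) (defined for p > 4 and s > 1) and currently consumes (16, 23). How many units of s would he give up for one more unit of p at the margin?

MU_p = (s−1), MU_s = (p−4).
MRS = (s−1)/(p−4).
At (16, 23): MRS = 11/6.
So at (16, 23) the consumer would give up 11/6 units of s for one more unit of p.

MRS = 11/6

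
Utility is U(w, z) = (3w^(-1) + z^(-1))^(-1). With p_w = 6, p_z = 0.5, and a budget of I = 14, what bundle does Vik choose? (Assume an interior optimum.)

For CES with ρ = -1, MRS = (3/1)·(z/w)^2.
Tangency: set MRS = p_w/p_z = 6/0.5 = 12.
So (z/w)^2 = 4; taking the square root, z/w = 2, i.e. z = 2·w.
Substitute into the budget 6·w + 0.5·z = 14: 7·w = 14, so w* = 2 and z* = 2·2 = 4.

w* = 2, z* = 4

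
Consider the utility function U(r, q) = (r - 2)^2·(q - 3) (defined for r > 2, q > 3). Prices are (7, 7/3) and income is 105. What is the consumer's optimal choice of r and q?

MU_r = 2·(r−2)·(q−3), MU_q = (r−2)^2.
MRS = (2/1)·(q−3)/(r−2).
Tangency: set MRS = p_r/p_q = 7/(7/3) = 3.
So (2/1)·(q − 3)/(r − 2) = 3, i.e. (q − 3) = 1.5·(r − 2).
Rewrite the budget in excess-of-subsistence terms: 7·(r − 2) + (7/3)·(q − 3) = 105 − 7·2 − (7/3)·3 = 84.
Substituting, 10.5·(r − 2) = 84, so r − 2 = 8 and r* = 10.
Then q − 3 = 1.5·8 = 12, so q* = 15.

r* = 10, q* = 15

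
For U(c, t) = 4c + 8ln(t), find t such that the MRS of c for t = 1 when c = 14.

t = 2

MU_c = 4, MU_t = 8/t.
MRS = 4 ÷ (8/t).
MRS depends only on t: 0.5·t = 1 ⇒ t = 1/0.5 = 2.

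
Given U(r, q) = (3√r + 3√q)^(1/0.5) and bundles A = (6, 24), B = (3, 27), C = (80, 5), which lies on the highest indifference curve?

Bundle C

Evaluate utility at each bundle:
U(A) = 486.000.
U(B) = 432.000.
U(C) = 1125.000.
Highest utility is C, so C ≻ A ≻ B.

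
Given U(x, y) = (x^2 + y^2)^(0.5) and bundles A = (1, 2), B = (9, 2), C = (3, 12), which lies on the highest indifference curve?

Bundle C

Evaluate utility at each bundle:
U(A) = 2.236.
U(B) = 9.220.
U(C) = 12.369.
Highest utility is C, so C ≻ B ≻ A.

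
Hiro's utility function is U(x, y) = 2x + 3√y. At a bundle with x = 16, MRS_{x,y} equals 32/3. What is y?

MU_x = 2, MU_y = 3/(2√y).
MRS = 2 ÷ (3/(2√y)).
MRS depends only on y: (4/3)·√y = 32/3 ⇒ √y = (32/3)/(4/3) = 8 ⇒ y = 64.

y = 64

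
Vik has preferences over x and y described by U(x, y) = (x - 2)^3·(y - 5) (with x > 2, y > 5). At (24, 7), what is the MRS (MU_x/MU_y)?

MU_x = 3·(x−2)^2·(y−5), MU_y = (x−2)^3.
MRS = (3/1)·(y−5)/(x−2).
At (24, 7): MRS = 3/11.
That is, one extra unit of x is worth 3/11 units of y at the margin.

MRS = 3/11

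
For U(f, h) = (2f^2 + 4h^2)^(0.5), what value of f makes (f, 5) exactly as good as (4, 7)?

U depends on (f, h) only through S = 2f^2 + 4h^2, so equal utility means equal S. At (4, 7): S = 228.
With h = 5: 4·5^2 = 100, so 2f^2 = 228 − 100 = 128, i.e. f^2 = 64.
Hence f = √64 = 8.
Check: U(8, 5) = 15.0997.

f = 8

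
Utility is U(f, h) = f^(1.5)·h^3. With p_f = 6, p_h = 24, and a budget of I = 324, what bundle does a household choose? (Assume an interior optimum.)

MU_f = 1.5·√f·h^3 and MU_h = 3·f^(1.5)·h^2.
MRS = MU_f/MU_h = (0.5)·h/f.
Tangency: set MRS = p_f/p_h = 6/24 = 0.25.
So (0.5)·h/f = 0.25, i.e. h = 0.5·f.
Substitute into the budget 6·f + 24·h = 324: 18·f = 324, so f* = 18.
Then h* = 0.5·18 = 9.

f* = 18, h* = 9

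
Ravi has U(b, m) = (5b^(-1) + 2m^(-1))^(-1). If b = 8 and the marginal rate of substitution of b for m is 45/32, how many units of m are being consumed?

m = 6

For CES with ρ = -1, MRS = (5/2)·(m/b)^2.
Setting (5/2)·(m/8)^2 = 45/32 gives (m/8)^2 = 9/16, so m/8 = 0.75 and m = 6.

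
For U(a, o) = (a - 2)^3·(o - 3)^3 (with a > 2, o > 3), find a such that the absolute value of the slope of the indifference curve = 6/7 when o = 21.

a = 23

MU_a = 3·(a−2)^2·(o−3)^3, MU_o = 3·(a−2)^3·(o−3)^2.
MRS = (o−3)/(a−2).
Substitute o = 21: MRS = 18/(a − 2). Setting this equal to 6/7 gives a − 2 = 18/(6/7) = 21, so a = 23.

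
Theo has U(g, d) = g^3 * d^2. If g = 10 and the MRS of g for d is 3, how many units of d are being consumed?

MU_g = 3·g^2·d^2 and MU_d = 2·g^3·d.
MRS = MU_g/MU_d = (3/2)·d/g.
Substitute g = 10: MRS = d/(20/3). Setting d/(20/3) = 3 gives d = 3·(20/3) = 20.

d = 20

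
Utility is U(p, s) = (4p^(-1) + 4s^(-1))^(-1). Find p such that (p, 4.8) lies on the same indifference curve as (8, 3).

p = 4

U depends on (p, s) only through S = 4p^(-1) + 4s^(-1), so equal utility means equal S. At (8, 3): S = 11/6.
With s = 4.8: 4·4.8^(-1) = 5/6, so 4p^(-1) = 11/6 − 5/6 = 1, i.e. p^(-1) = 0.25.
Hence p = 1/0.25 = 4.
Check: U(4, 4.8) = 0.5455.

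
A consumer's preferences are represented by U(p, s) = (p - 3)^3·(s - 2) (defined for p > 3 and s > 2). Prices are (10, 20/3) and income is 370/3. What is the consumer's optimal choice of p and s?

MU_p = 3·(p−3)^2·(s−2), MU_s = (p−3)^3.
MRS = (3/1)·(s−2)/(p−3).
Tangency: set MRS = p_p/p_s = 10/(20/3) = 1.5.
So (3/1)·(s − 2)/(p − 3) = 1.5, i.e. (s − 2) = 0.5·(p − 3).
Rewrite the budget in excess-of-subsistence terms: 10·(p − 3) + (20/3)·(s − 2) = 370/3 − 10·3 − (20/3)·2 = 80.
Substituting, (40/3)·(p − 3) = 80, so p − 3 = 6 and p* = 9.
Then s − 2 = 0.5·6 = 3, so s* = 5.

p* = 9, s* = 5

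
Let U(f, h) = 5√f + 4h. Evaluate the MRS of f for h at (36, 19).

MRS = 5/48

MU_f = 5/(2√f), MU_h = 4.
MRS = 5/(2√f) ÷ 4.
At (36, 19): MRS = 5/48.
So at (36, 19) the consumer would give up 5/48 units of h for one more unit of f.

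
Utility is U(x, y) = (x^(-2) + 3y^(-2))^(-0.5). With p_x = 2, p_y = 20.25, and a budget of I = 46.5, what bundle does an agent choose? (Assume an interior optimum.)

For CES with ρ = -2, MRS = (1/3)·(y/x)^3.
Tangency: set MRS = p_x/p_y = 2/20.25 = 8/81.
So (y/x)^3 = 8/27; taking the cube root, y/x = 2/3, i.e. y = (2/3)·x.
Substitute into the budget 2·x + 20.25·y = 46.5: 15.5·x = 46.5, so x* = 3 and y* = (2/3)·3 = 2.

x* = 3, y* = 2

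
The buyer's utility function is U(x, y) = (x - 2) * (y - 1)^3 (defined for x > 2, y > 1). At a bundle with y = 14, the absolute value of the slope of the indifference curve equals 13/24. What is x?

x = 10

MU_x = (y−1)^3, MU_y = 3·(x−2)·(y−1)^2.
MRS = (1/3)·(y−1)/(x−2).
Substitute y = 14: MRS = (13/3)/(x − 2). Setting this equal to 13/24 gives x − 2 = (13/3)/(13/24) = 8, so x = 10.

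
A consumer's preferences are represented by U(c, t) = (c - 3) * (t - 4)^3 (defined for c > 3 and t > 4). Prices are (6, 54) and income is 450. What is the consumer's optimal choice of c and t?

c* = 12, t* = 7

MU_c = (t−4)^3, MU_t = 3·(c−3)·(t−4)^2.
MRS = (1/3)·(t−4)/(c−3).
Tangency: set MRS = p_c/p_t = 6/54 = 1/9.
So (1/3)·(t − 4)/(c − 3) = 1/9, i.e. (t − 4) = (1/3)·(c − 3).
Rewrite the budget in excess-of-subsistence terms: 6·(c − 3) + 54·(t − 4) = 450 − 6·3 − 54·4 = 216.
Substituting, 24·(c − 3) = 216, so c − 3 = 9 and c* = 12.
Then t − 4 = (1/3)·9 = 3, so t* = 7.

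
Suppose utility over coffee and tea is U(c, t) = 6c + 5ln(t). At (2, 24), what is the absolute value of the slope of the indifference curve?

MU_c = 6, MU_t = 5/t.
MRS = 6 ÷ (5/t).
At (2, 24): MRS = 28.8.
The indifference curve has slope −28.8 at this bundle.

MRS = 28.8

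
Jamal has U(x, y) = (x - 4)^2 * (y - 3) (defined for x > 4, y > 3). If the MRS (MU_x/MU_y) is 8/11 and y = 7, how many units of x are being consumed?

x = 15

MU_x = 2·(x−4)·(y−3), MU_y = (x−4)^2.
MRS = (2/1)·(y−3)/(x−4).
Substitute y = 7: MRS = 8/(x − 4). Setting this equal to 8/11 gives x − 4 = 8/(8/11) = 11, so x = 15.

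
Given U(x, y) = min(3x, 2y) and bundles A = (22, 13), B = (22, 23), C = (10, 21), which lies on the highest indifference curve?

Bundle B

Evaluate utility at each bundle:
U(A) = 26.
U(B) = 46.
U(C) = 30.
Highest utility is B, so B ≻ C ≻ A.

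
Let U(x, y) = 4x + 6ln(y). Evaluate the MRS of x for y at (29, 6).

MU_x = 4, MU_y = 6/y.
MRS = 4 ÷ (6/y).
At (29, 6): MRS = 4.
So at (29, 6) the consumer would give up 4 units of y for one more unit of x.

MRS = 4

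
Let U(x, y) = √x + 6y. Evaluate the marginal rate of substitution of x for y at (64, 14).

MU_x = 1/(2√x), MU_y = 6.
MRS = 1/(2√x) ÷ 6.
At (64, 14): MRS = 1/96.
That is, one extra unit of x is worth 1/96 units of y at the margin.

MRS = 1/96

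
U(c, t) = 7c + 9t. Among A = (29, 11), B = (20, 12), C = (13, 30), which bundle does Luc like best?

Bundle C

Evaluate utility at each bundle:
U(A) = 302.
U(B) = 248.
U(C) = 361.
Highest utility is C, so C ≻ A ≻ B.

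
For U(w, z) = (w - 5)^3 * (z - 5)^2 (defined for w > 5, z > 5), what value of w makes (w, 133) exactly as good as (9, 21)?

w = 6

U(9, 21) = 16384.
Set U(w, 133) = 16384 and solve.
With z = 133: (133 − 5)^2 = 16384, so (w − 5)^3 = 16384/16384 = 1.
Taking the cube root (with w > 5): w − 5 = 1, so w = 6.
Check: U(6, 133) = 16384.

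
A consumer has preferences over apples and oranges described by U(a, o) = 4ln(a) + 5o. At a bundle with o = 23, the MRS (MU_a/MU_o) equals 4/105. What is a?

a = 21

MU_a = 4/a, MU_o = 5.
MRS = 4/a ÷ 5.
MRS depends only on a: 0.8/a = 4/105 ⇒ a = 0.8/(4/105) = 21.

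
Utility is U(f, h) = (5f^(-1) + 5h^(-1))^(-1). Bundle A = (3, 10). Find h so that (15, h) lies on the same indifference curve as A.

h = 30/11

U depends on (f, h) only through S = 5f^(-1) + 5h^(-1), so equal utility means equal S. At (3, 10): S = 13/6.
With f = 15: 5·15^(-1) = 1/3, so 5h^(-1) = 13/6 − 1/3 = 11/6, i.e. h^(-1) = 11/30.
Hence h = 1/(11/30) = 30/11.
Check: U(15, 30/11) = 0.4615.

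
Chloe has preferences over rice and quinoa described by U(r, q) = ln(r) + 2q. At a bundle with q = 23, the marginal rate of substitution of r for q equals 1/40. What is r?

MU_r = 1/r, MU_q = 2.
MRS = 1/r ÷ 2.
MRS depends only on r: 0.5/r = 1/40 ⇒ r = 0.5/(1/40) = 20.

r = 20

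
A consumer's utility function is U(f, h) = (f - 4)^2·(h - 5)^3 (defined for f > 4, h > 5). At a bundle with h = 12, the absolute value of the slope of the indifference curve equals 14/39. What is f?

MU_f = 2·(f−4)·(h−5)^3, MU_h = 3·(f−4)^2·(h−5)^2.
MRS = (2/3)·(h−5)/(f−4).
Substitute h = 12: MRS = (14/3)/(f − 4). Setting this equal to 14/39 gives f − 4 = (14/3)/(14/39) = 13, so f = 17.

f = 17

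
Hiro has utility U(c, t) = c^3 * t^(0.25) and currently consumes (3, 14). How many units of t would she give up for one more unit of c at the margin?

MRS = 56

MU_c = 3·c^2·t^(0.25) and MU_t = 0.25·c^3·t^(-0.75).
MRS = MU_c/MU_t = (12)·t/c.
At (3, 14): MRS = 56.
So at (3, 14) the consumer would give up 56 units of t for one more unit of c.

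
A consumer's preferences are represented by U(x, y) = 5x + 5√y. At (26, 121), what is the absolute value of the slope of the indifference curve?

MU_x = 5, MU_y = 5/(2√y).
MRS = 5 ÷ (5/(2√y)).
At (26, 121): MRS = 22.
The indifference curve has slope −22 at this bundle.

MRS = 22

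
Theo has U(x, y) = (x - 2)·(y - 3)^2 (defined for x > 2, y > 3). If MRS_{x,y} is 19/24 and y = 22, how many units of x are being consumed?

x = 14

MU_x = (y−3)^2, MU_y = 2·(x−2)·(y−3).
MRS = (1/2)·(y−3)/(x−2).
Substitute y = 22: MRS = 9.5/(x − 2). Setting this equal to 19/24 gives x − 2 = 9.5/(19/24) = 12, so x = 14.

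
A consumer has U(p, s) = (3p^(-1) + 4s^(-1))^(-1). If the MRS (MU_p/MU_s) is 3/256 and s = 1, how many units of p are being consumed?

p = 8

For CES with ρ = -1, MRS = (3/4)·(s/p)^2.
Setting (3/4)·(1/p)^2 = 3/256 gives (1/p)^2 = 1/64, so 1/p = 0.125 and p = 8.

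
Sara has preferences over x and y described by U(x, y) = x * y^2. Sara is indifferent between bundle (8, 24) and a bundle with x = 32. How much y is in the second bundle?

y = 12

U(8, 24) = 4608.
Set U(32, y) = 4608 and solve.
With x = 32: y^2 = 4608/32 = 144; taking the square root, y = 12.
Check: U(32, 12) = 4608.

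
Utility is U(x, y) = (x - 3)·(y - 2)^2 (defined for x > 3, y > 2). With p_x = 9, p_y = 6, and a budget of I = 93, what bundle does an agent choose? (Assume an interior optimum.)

MU_x = (y−2)^2, MU_y = 2·(x−3)·(y−2).
MRS = (1/2)·(y−2)/(x−3).
Tangency: set MRS = p_x/p_y = 9/6 = 1.5.
So (1/2)·(y − 2)/(x − 3) = 1.5, i.e. (y − 2) = 3·(x − 3).
Rewrite the budget in excess-of-subsistence terms: 9·(x − 3) + 6·(y − 2) = 93 − 9·3 − 6·2 = 54.
Substituting, 27·(x − 3) = 54, so x − 3 = 2 and x* = 5.
Then y − 2 = 3·2 = 6, so y* = 8.

x* = 5, y* = 8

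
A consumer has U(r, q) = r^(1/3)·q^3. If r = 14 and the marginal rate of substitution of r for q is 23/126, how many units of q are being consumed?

MU_r = 1/3·r^(-2/3)·q^3 and MU_q = 3·r^(1/3)·q^2.
MRS = MU_r/MU_q = (1/9)·q/r.
Substitute r = 14: MRS = q/126. Setting q/126 = 23/126 gives q = (23/126)·126 = 23.

q = 23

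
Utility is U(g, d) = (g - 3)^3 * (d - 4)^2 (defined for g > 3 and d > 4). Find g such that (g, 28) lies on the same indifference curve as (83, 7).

g = 23

U(83, 7) = 4608000.
Set U(g, 28) = 4608000 and solve.
With d = 28: (28 − 4)^2 = 576, so (g − 3)^3 = 4608000/576 = 8000.
Taking the cube root (with g > 3): g − 3 = 20, so g = 23.
Check: U(23, 28) = 4608000.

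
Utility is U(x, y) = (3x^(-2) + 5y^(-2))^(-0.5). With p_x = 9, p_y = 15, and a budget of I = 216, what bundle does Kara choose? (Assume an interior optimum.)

x* = 9, y* = 9

For CES with ρ = -2, MRS = (3/5)·(y/x)^3.
Tangency: set MRS = p_x/p_y = 9/15 = 0.6.
So (y/x)^3 = 1; taking the cube root, y/x = 1, i.e. y = x.
Substitute into the budget 9·x + 15·y = 216: 24·x = 216, so x* = 9 and y* = 9.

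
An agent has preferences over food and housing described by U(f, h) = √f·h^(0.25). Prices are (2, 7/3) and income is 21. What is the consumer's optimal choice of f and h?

MU_f = 0.5·f^(-0.5)·h^(0.25) and MU_h = 0.25·√f·h^(-0.75).
MRS = MU_f/MU_h = (2)·h/f.
Tangency: set MRS = p_f/p_h = 2/(7/3) = 6/7.
So (2)·h/f = 6/7, i.e. h = (3/7)·f.
Substitute into the budget 2·f + (7/3)·h = 21: 3·f = 21, so f* = 7.
Then h* = (3/7)·7 = 3.

f* = 7, h* = 3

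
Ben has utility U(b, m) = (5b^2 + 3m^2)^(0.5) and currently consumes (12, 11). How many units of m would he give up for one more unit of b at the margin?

MRS = 20/11

For CES with ρ = 2, MRS = (5/3)·(m/b)^(-1).
At (12, 11): MRS = 20/11.
So at (12, 11) the consumer would give up 20/11 units of m for one more unit of b.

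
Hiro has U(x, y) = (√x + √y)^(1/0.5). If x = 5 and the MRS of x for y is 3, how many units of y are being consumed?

y = 45

For CES with ρ = 0.5, MRS = √(y/x).
Setting √(y/5) = 3 gives y/5 = 9 and y = 45.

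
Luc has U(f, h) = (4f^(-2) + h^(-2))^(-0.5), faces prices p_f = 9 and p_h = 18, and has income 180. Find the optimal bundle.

f* = 10, h* = 5

For CES with ρ = -2, MRS = (4/1)·(h/f)^3.
Tangency: set MRS = p_f/p_h = 9/18 = 0.5.
So (h/f)^3 = 0.125; taking the cube root, h/f = 0.5, i.e. h = 0.5·f.
Substitute into the budget 9·f + 18·h = 180: 18·f = 180, so f* = 10 and h* = 0.5·10 = 5.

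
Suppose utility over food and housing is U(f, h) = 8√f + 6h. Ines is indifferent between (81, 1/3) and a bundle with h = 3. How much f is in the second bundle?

U(81, 1/3) = 74.
Set U(f, 3) = 74 and solve.
With h = 3: 8√f = 74 − 6·3 = 56, so √f = 7 and f = 49.
Check: U(49, 3) = 74.

f = 49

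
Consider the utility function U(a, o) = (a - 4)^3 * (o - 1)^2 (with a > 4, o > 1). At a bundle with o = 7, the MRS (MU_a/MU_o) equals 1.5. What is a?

a = 10

MU_a = 3·(a−4)^2·(o−1)^2, MU_o = 2·(a−4)^3·(o−1).
MRS = (3/2)·(o−1)/(a−4).
Substitute o = 7: MRS = 9/(a − 4). Setting this equal to 1.5 gives a − 4 = 9/1.5 = 6, so a = 10.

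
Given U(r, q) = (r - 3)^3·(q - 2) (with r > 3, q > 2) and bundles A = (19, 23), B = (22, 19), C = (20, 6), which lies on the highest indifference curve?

Bundle B

Evaluate utility at each bundle:
U(A) = 86016.
U(B) = 116603.
U(C) = 19652.
Highest utility is B, so B ≻ A ≻ C.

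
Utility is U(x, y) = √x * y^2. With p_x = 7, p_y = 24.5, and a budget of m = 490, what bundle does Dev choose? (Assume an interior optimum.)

MU_x = 0.5·x^(-0.5)·y^2 and MU_y = 2·√x·y.
MRS = MU_x/MU_y = (0.25)·y/x.
Tangency: set MRS = p_x/p_y = 7/24.5 = 2/7.
So (0.25)·y/x = 2/7, i.e. y = (8/7)·x.
Substitute into the budget 7·x + 24.5·y = 490: 35·x = 490, so x* = 14.
Then y* = (8/7)·14 = 16.

x* = 14, y* = 16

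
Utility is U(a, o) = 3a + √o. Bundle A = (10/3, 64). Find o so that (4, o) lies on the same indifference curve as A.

o = 36

U(10/3, 64) = 18.
Set U(4, o) = 18 and solve.
With a = 4: √o = 18 − 3·4 = 6, so √o = 6 and o = 36.
Check: U(4, 36) = 18.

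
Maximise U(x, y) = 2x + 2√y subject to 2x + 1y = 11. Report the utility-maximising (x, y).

MU_x = 2, MU_y = 2/(2√y).
MRS = 2 ÷ (2/(2√y)).
Tangency: set MRS = p_x/p_y = 2/1 = 2.
MRS depends only on y: 2·√y = 2 ⇒ √y = 2/2 = 1 ⇒ y* = 1.
From the budget, 2·x = 11 − 1·1 = 10, so x* = 5.

x* = 5, y* = 1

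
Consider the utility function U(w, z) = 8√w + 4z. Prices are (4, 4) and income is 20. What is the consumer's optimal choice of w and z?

w* = 1, z* = 4

MU_w = 8/(2√w), MU_z = 4.
MRS = 8/(2√w) ÷ 4.
Tangency: set MRS = p_w/p_z = 4/4 = 1.
MRS depends only on w: 1/√w = 1 ⇒ √w = 1/1 = 1 ⇒ w* = 1.
From the budget, 4·z = 20 − 4·1 = 16, so z* = 4.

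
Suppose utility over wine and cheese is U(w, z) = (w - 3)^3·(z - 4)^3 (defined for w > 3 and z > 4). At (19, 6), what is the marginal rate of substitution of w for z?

MU_w = 3·(w−3)^2·(z−4)^3, MU_z = 3·(w−3)^3·(z−4)^2.
MRS = (z−4)/(w−3).
At (19, 6): MRS = 0.125.
So at (19, 6) the consumer would give up 0.125 units of z for one more unit of w.

MRS = 0.125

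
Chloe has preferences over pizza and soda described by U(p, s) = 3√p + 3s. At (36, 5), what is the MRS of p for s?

MU_p = 3/(2√p), MU_s = 3.
MRS = 3/(2√p) ÷ 3.
At (36, 5): MRS = 1/12.
That is, one extra unit of p is worth 1/12 units of s at the margin.

MRS = 1/12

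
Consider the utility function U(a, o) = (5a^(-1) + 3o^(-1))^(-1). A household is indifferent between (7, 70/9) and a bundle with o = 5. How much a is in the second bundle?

U depends on (a, o) only through S = 5a^(-1) + 3o^(-1), so equal utility means equal S. At (7, 70/9): S = 1.1.
With o = 5: 3·5^(-1) = 0.6, so 5a^(-1) = 1.1 − 0.6 = 0.5, i.e. a^(-1) = 0.1.
Hence a = 1/0.1 = 10.
Check: U(10, 5) = 0.9091.

a = 10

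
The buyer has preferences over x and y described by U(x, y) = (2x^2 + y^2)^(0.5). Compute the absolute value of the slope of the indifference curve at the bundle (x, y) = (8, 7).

MRS = 16/7

For CES with ρ = 2, MRS = (2/1)·(y/x)^(-1).
At (8, 7): MRS = 16/7.
The indifference curve has slope −16/7 at this bundle.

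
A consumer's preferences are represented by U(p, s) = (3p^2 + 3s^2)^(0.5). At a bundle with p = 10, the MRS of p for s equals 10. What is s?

s = 1

For CES with ρ = 2, MRS = (s/p)^(-1).
Setting (s/10)^(-1) = 10 gives s/10 = 0.1 and s = 1.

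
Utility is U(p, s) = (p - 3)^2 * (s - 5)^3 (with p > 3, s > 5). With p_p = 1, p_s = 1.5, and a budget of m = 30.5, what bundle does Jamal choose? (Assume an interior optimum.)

p* = 11, s* = 13

MU_p = 2·(p−3)·(s−5)^3, MU_s = 3·(p−3)^2·(s−5)^2.
MRS = (2/3)·(s−5)/(p−3).
Tangency: set MRS = p_p/p_s = 1/1.5 = 2/3.
So (2/3)·(s − 5)/(p − 3) = 2/3, i.e. (s − 5) = (p − 3).
Rewrite the budget in excess-of-subsistence terms: 1·(p − 3) + 1.5·(s − 5) = 30.5 − 1·3 − 1.5·5 = 20.
Substituting, 2.5·(p − 3) = 20, so p − 3 = 8 and p* = 11.
Then s − 5 = 8, so s* = 13.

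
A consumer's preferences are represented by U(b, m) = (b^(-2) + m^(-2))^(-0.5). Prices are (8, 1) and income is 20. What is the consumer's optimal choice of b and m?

For CES with ρ = -2, MRS = (m/b)^3.
Tangency: set MRS = p_b/p_m = 8/1 = 8.
So (m/b)^3 = 8; taking the cube root, m/b = 2, i.e. m = 2·b.
Substitute into the budget 8·b + 1·m = 20: 10·b = 20, so b* = 2 and m* = 2·2 = 4.

b* = 2, m* = 4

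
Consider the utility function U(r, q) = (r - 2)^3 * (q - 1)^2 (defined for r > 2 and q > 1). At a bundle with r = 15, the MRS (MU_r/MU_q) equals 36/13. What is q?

q = 25

MU_r = 3·(r−2)^2·(q−1)^2, MU_q = 2·(r−2)^3·(q−1).
MRS = (3/2)·(q−1)/(r−2).
Substitute r = 15: MRS = (q − 1)/(26/3). Setting this equal to 36/13 gives q − 1 = (36/13)·(26/3) = 24, so q = 25.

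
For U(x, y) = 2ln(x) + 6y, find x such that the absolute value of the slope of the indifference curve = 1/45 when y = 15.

x = 15

MU_x = 2/x, MU_y = 6.
MRS = 2/x ÷ 6.
MRS depends only on x: (1/3)/x = 1/45 ⇒ x = (1/3)/(1/45) = 15.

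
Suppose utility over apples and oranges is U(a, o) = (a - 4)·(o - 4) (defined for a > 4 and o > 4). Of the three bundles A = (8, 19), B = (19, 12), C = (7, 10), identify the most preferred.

Evaluate utility at each bundle:
U(A) = 60.
U(B) = 120.
U(C) = 18.
Highest utility is B, so B ≻ A ≻ C.

Bundle B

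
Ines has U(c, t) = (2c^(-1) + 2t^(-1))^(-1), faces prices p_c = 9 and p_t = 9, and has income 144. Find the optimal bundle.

For CES with ρ = -1, MRS = (t/c)^2.
Tangency: set MRS = p_c/p_t = 9/9 = 1.
So (t/c)^2 = 1; taking the square root, t/c = 1, i.e. t = c.
Substitute into the budget 9·c + 9·t = 144: 18·c = 144, so c* = 8 and t* = 8.

c* = 8, t* = 8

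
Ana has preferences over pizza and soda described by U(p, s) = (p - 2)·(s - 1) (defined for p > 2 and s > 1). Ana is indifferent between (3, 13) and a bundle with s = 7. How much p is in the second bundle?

U(3, 13) = 12.
Set U(p, 7) = 12 and solve.
With s = 7: (7 − 1) = 6, so (p − 2) = 12/6 = 2.
So p = 2 + 2 = 4.
Check: U(4, 7) = 12.

p = 4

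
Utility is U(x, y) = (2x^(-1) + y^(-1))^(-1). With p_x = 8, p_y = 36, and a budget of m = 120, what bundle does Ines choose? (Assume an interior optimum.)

For CES with ρ = -1, MRS = (2/1)·(y/x)^2.
Tangency: set MRS = p_x/p_y = 8/36 = 2/9.
So (y/x)^2 = 1/9; taking the square root, y/x = 1/3, i.e. y = (1/3)·x.
Substitute into the budget 8·x + 36·y = 120: 20·x = 120, so x* = 6 and y* = (1/3)·6 = 2.

x* = 6, y* = 2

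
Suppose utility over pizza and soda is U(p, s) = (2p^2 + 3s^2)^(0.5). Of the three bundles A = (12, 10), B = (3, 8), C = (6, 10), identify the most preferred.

Bundle A

Evaluate utility at each bundle:
U(A) = 24.249.
U(B) = 14.491.
U(C) = 19.287.
Highest utility is A, so A ≻ C ≻ B.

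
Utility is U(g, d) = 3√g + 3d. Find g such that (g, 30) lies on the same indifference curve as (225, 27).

g = 144

U(225, 27) = 126.
Set U(g, 30) = 126 and solve.
With d = 30: 3√g = 126 − 3·30 = 36, so √g = 12 and g = 144.
Check: U(144, 30) = 126.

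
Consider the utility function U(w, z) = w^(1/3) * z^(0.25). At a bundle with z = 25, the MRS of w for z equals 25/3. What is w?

MU_w = 1/3·w^(-2/3)·z^(0.25) and MU_z = 0.25·w^(1/3)·z^(-0.75).
MRS = MU_w/MU_z = (4/3)·z/w.
Substitute z = 25: MRS = (100/3)/w. Setting (100/3)/w = 25/3 gives w = (100/3)/(25/3) = 4.

w = 4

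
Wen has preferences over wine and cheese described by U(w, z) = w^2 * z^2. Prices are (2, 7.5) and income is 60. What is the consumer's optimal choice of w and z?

w* = 15, z* = 4

MU_w = 2·w·z^2 and MU_z = 2·w^2·z.
MRS = MU_w/MU_z = z/w.
Tangency: set MRS = p_w/p_z = 2/7.5 = 4/15.
So z/w = 4/15, i.e. z = (4/15)·w.
Substitute into the budget 2·w + 7.5·z = 60: 4·w = 60, so w* = 15.
Then z* = (4/15)·15 = 4.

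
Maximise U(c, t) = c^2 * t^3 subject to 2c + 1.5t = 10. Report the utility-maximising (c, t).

MU_c = 2·c·t^3 and MU_t = 3·c^2·t^2.
MRS = MU_c/MU_t = (2/3)·t/c.
Tangency: set MRS = p_c/p_t = 2/1.5 = 4/3.
So (2/3)·t/c = 4/3, i.e. t = 2·c.
Substitute into the budget 2·c + 1.5·t = 10: 5·c = 10, so c* = 2.
Then t* = 2·2 = 4.

c* = 2, t* = 4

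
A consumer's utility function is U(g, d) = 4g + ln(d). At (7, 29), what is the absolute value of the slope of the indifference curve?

MU_g = 4, MU_d = 1/d.
MRS = 4 ÷ (1/d).
At (7, 29): MRS = 116.
So at (7, 29) the consumer would give up 116 units of d for one more unit of g.

MRS = 116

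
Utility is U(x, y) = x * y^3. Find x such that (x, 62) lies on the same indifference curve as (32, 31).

U(32, 31) = 953312.
Set U(x, 62) = 953312 and solve.
With y = 62: 62^3 = 238328, so x = 953312/238328 = 4.
Check: U(4, 62) = 953312.

x = 4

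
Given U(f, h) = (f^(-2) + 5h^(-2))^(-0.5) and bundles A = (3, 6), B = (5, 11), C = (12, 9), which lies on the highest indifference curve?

Bundle C

Evaluate utility at each bundle:
U(A) = 2.000.
U(B) = 3.507.
U(C) = 3.816.
Highest utility is C, so C ≻ B ≻ A.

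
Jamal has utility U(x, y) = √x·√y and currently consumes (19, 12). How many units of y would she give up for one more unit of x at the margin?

MU_x = 0.5·x^(-0.5)·√y and MU_y = 0.5·√x·y^(-0.5).
MRS = MU_x/MU_y = y/x.
At (19, 12): MRS = 12/19.
The indifference curve has slope −12/19 at this bundle.

MRS = 12/19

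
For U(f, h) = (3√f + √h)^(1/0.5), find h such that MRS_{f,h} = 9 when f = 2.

h = 18

For CES with ρ = 0.5, MRS = (3/1)·√(h/f).
Setting (3/1)·√(h/2) = 9 gives √(h/2) = 3, so h/2 = 9 and h = 18.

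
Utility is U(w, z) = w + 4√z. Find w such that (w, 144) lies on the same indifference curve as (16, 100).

U(16, 100) = 56.
Set U(w, 144) = 56 and solve.
With z = 144: √144 = 12, so w = 56 − 4·12 = 8.
Check: U(8, 144) = 56.

w = 8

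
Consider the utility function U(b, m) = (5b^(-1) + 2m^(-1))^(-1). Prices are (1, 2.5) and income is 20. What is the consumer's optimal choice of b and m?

b* = 10, m* = 4

For CES with ρ = -1, MRS = (5/2)·(m/b)^2.
Tangency: set MRS = p_b/p_m = 1/2.5 = 0.4.
So (m/b)^2 = 4/25; taking the square root, m/b = 0.4, i.e. m = 0.4·b.
Substitute into the budget 1·b + 2.5·m = 20: 2·b = 20, so b* = 10 and m* = 0.4·10 = 4.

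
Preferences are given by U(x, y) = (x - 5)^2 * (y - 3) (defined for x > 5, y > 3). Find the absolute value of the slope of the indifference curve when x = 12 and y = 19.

MU_x = 2·(x−5)·(y−3), MU_y = (x−5)^2.
MRS = (2/1)·(y−3)/(x−5).
At (12, 19): MRS = 32/7.
The indifference curve has slope −32/7 at this bundle.

MRS = 32/7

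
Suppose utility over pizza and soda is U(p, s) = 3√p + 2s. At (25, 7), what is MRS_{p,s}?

MRS = 0.15

MU_p = 3/(2√p), MU_s = 2.
MRS = 3/(2√p) ÷ 2.
At (25, 7): MRS = 0.15.
That is, one extra unit of p is worth 0.15 units of s at the margin.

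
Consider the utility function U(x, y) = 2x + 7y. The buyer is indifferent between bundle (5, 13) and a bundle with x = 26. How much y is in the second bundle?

y = 7

U(5, 13) = 101.
Set U(26, y) = 101 and solve.
2·26 + 7y = 101 ⇒ 7y = 49 ⇒ y = 7.
Check: U(26, 7) = 101.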